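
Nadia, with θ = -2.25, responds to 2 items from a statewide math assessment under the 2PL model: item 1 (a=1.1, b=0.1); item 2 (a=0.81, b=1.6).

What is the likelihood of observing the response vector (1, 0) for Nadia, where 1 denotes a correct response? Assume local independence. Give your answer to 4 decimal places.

P(θ) = 1 / (1 + exp(−a(θ − b)))
P_1 = 1/(1+e^{2.5850}) = 0.0701
P_2 = 1/(1+e^{3.1185}) = 0.0424
L = P_1 × (1−P_2) = 0.0701 × 0.9576 = 0.06714

0.0671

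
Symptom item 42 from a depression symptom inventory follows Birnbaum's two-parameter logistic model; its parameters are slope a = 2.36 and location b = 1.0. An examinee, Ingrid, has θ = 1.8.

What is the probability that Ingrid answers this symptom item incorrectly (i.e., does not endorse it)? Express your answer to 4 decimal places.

0.1315

P(θ) = 1 / (1 + exp(−a(θ − b)))
Exponent: 2.36 × (1.8 − 1.0) = 1.8880
1/(1 + e^{-1.8880}) = 0.8685
P(incorrect) = 1 − 0.8685 = 0.1315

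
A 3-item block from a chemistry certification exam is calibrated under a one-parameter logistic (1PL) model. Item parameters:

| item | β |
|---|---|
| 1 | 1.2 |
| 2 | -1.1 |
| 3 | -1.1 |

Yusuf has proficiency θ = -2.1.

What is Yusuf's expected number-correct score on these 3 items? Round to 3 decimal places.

0.573

P(θ) = 1 / (1 + exp(−(θ − β)))
P_1 = 1/(1+e^{3.3000}) = 0.0356
P_2 = 1/(1+e^{1.0000}) = 0.2689
P_3 = 1/(1+e^{1.0000}) = 0.2689
E[score] = 0.0356 + 0.2689 + 0.2689 = 0.5735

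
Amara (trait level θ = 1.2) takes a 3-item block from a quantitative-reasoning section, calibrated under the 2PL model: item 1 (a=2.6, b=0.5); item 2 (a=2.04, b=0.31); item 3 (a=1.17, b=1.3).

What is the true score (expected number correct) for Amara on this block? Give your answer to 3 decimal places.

2.191

P(θ) = 1 / (1 + exp(−a(θ − b)))
P_1 = 1/(1+e^{-1.8200}) = 0.8606
P_2 = 1/(1+e^{-1.8156}) = 0.8600
P_3 = 1/(1+e^{0.1170}) = 0.4708
E[score] = 0.8606 + 0.8600 + 0.4708 = 2.1914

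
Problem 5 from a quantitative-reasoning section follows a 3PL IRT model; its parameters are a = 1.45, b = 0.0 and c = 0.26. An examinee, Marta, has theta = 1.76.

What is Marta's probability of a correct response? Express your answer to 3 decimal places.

P(theta) = c + (1 − c) · 1 / (1 + exp(−a(theta − b)))
Exponent: 1.45 × (1.76 − 0.0) = 2.5520
1/(1 + e^{-2.5520}) = 0.9277
P = 0.26 + 0.74 × 0.9277 = 0.9465

0.947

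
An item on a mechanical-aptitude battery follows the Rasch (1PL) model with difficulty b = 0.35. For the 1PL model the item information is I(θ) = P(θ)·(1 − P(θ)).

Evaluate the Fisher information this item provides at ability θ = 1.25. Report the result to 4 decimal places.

0.2055

P = 1/(1+e^{-0.9000}) = 0.7109
P(1−P) = 0.7109 × 0.2891 = 0.2055
I = P(1−P) = 0.20550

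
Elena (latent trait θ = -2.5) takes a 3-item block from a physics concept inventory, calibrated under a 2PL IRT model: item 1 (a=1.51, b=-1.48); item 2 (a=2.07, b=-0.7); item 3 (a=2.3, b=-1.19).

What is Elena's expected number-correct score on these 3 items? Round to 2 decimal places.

0.25

P(θ) = 1 / (1 + exp(−a(θ − b)))
P_1 = 1/(1+e^{1.5402}) = 0.1765
P_2 = 1/(1+e^{3.7260}) = 0.0235
P_3 = 1/(1+e^{3.0130}) = 0.0468
E[score] = 0.1765 + 0.0235 + 0.0468 = 0.2469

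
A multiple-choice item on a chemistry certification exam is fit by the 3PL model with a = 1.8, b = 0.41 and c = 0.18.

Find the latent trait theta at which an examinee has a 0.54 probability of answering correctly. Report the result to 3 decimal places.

0.274

P(theta) = c + (1 − c) · 1 / (1 + exp(−a(theta − b)))
Remove guessing floor: (0.54 − 0.18)/(1 − 0.18) = 0.4390
logit = ln(0.4390/0.5610) = -0.2451
theta = b + logit/(a) = 0.41 + (-0.2451)/1.8000 = 0.2738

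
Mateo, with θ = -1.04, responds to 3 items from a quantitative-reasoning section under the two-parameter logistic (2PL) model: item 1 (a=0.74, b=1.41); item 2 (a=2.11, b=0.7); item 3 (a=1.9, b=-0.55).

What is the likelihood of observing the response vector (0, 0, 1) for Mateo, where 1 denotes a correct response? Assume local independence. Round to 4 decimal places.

P(θ) = 1 / (1 + exp(−a(θ − b)))
P_1 = 1/(1+e^{1.8130}) = 0.1403
P_2 = 1/(1+e^{3.6714}) = 0.0248
P_3 = 1/(1+e^{0.9310}) = 0.2827
L = (1−P_1) × (1−P_2) × P_3 = 0.8597 × 0.9752 × 0.2827 = 0.23703

0.2370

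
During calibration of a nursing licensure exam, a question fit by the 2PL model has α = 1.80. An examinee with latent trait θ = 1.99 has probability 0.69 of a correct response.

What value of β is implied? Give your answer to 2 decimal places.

1.55

P(θ) = 1 / (1 + exp(−α(θ − β)))
logit(0.69) = ln(0.69/0.31) = 0.8001
β = θ − logit/(α) = 1.99 − 0.8001/1.8000 = 1.5455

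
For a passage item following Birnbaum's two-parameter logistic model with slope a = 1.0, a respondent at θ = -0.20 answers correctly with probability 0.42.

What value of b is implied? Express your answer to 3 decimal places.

0.123

P(θ) = 1 / (1 + exp(−a(θ − b)))
logit(0.42) = ln(0.42/0.58) = -0.3228
b = θ − logit/(a) = -0.20 − (-0.3228)/1.0000 = 0.1228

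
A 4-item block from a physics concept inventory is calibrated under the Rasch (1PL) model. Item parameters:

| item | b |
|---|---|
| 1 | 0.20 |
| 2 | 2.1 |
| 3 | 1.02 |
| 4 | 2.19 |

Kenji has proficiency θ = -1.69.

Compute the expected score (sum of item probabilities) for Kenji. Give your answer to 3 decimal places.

P(θ) = 1 / (1 + exp(−(θ − b)))
P_1 = 1/(1+e^{1.8900}) = 0.1312
P_2 = 1/(1+e^{3.7900}) = 0.0221
P_3 = 1/(1+e^{2.7100}) = 0.0624
P_4 = 1/(1+e^{3.8800}) = 0.0202
E[score] = 0.1312 + 0.0221 + 0.0624 + 0.0202 = 0.2360

0.236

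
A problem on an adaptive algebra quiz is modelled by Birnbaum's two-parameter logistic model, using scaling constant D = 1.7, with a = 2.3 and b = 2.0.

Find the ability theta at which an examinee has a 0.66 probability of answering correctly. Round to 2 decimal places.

2.17

P(theta) = 1 / (1 + exp(−D·a(theta − b)))
logit = ln(0.6600/0.3400) = 0.6633
theta = b + logit/(1.7·a) = 2.0 + 0.6633/3.9100 = 2.1696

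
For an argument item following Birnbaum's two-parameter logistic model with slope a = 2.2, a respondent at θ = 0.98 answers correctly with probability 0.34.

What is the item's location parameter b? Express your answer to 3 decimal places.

1.281

P(θ) = 1 / (1 + exp(−a(θ − b)))
logit(0.34) = ln(0.34/0.66) = -0.6633
b = θ − logit/(a) = 0.98 − (-0.6633)/2.2000 = 1.2815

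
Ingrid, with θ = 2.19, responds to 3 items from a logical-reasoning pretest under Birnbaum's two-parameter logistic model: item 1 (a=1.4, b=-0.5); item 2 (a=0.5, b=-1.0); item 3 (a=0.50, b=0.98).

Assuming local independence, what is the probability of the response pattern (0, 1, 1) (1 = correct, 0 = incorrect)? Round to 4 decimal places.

0.0122

P(θ) = 1 / (1 + exp(−a(θ − b)))
P_1 = 1/(1+e^{-3.7660}) = 0.9774
P_2 = 1/(1+e^{-1.5950}) = 0.8313
P_3 = 1/(1+e^{-0.6050}) = 0.6468
L = (1−P_1) × P_2 × P_3 = 0.0226 × 0.8313 × 0.6468 = 0.01216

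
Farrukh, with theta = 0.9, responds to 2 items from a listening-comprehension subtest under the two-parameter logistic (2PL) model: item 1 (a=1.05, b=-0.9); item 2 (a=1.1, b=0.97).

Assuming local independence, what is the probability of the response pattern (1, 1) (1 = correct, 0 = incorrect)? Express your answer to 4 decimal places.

P(theta) = 1 / (1 + exp(−a(theta − b)))
P_1 = 1/(1+e^{-1.8900}) = 0.8688
P_2 = 1/(1+e^{0.0770}) = 0.4808
L = P_1 × P_2 = 0.8688 × 0.4808 = 0.41766

0.4177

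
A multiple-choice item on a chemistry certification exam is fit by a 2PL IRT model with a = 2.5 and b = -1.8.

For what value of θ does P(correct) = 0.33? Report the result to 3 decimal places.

-2.083

P(θ) = 1 / (1 + exp(−a(θ − b)))
logit = ln(0.3300/0.6700) = -0.7082
θ = b + logit/(a) = -1.8 + (-0.7082)/2.5000 = -2.0833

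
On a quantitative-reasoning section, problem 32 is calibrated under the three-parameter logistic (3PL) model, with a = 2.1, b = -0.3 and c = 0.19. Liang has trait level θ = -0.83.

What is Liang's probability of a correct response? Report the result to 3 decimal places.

0.390

P(θ) = c + (1 − c) · 1 / (1 + exp(−a(θ − b)))
Exponent: 2.1 × (-0.83 − (-0.3)) = -1.1130
1/(1 + e^{1.1130}) = 0.2473
P = 0.19 + 0.81 × 0.2473 = 0.3903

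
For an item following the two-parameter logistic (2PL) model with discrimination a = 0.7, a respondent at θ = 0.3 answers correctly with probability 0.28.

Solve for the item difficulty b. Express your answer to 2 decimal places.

1.65

P(θ) = 1 / (1 + exp(−a(θ − b)))
logit(0.28) = ln(0.28/0.72) = -0.9445
b = θ − logit/(a) = 0.3 − (-0.9445)/0.7000 = 1.6492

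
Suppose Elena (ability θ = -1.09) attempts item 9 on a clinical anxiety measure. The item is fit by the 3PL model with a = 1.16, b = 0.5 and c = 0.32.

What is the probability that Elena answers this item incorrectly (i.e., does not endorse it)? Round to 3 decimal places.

P(θ) = c + (1 − c) · 1 / (1 + exp(−a(θ − b)))
Exponent: 1.16 × (-1.09 − 0.5) = -1.8444
1/(1 + e^{1.8444}) = 0.1365
P = 0.32 + 0.68 × 0.1365 = 0.4128
P(incorrect) = 1 − 0.4128 = 0.5872

0.587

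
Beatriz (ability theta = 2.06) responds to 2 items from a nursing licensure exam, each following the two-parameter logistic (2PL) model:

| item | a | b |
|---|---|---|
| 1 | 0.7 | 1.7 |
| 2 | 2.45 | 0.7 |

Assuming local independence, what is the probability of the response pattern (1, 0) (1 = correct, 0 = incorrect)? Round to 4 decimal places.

0.0194

P(theta) = 1 / (1 + exp(−a(theta − b)))
P_1 = 1/(1+e^{-0.2520}) = 0.5627
P_2 = 1/(1+e^{-3.3320}) = 0.9655
L = P_1 × (1−P_2) = 0.5627 × 0.0345 = 0.01941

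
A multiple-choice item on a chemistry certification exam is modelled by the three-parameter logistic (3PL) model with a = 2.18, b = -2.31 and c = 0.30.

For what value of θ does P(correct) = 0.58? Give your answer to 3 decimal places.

P(θ) = c + (1 − c) · 1 / (1 + exp(−a(θ − b)))
Remove guessing floor: (0.58 − 0.30)/(1 − 0.30) = 0.4000
logit = ln(0.4000/0.6000) = -0.4055
θ = b + logit/(a) = -2.31 + (-0.4055)/2.1800 = -2.4960

-2.496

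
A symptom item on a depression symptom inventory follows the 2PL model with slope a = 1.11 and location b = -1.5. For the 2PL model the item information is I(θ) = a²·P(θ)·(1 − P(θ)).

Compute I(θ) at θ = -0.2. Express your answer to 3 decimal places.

P = 1/(1+e^{-1.4430}) = 0.8089
P(1−P) = 0.8089 × 0.1911 = 0.1546
I = a² × P(1−P) = 1.11² × 0.1546 = 0.19044

0.190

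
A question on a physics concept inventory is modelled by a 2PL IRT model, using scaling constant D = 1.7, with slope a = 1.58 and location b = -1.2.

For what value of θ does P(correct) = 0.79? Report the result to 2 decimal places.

P(θ) = 1 / (1 + exp(−D·a(θ − b)))
logit = ln(0.7900/0.2100) = 1.3249
θ = b + logit/(1.7·a) = -1.2 + 1.3249/2.6860 = -0.7067

-0.71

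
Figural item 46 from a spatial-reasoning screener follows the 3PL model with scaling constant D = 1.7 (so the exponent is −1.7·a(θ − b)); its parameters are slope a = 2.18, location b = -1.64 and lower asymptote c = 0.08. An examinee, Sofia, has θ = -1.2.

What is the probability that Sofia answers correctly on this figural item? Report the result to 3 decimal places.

0.849

P(θ) = c + (1 − c) · 1 / (1 + exp(−D·a(θ − b)))
Exponent: 1.7 × 2.18 × (-1.2 − (-1.64)) = 1.6306
1/(1 + e^{-1.6306}) = 0.8363
P = 0.08 + 0.92 × 0.8363 = 0.8494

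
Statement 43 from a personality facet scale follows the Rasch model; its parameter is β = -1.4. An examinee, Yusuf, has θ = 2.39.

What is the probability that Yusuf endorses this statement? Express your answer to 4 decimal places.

0.9779

P(θ) = 1 / (1 + exp(−(θ − β)))
Exponent: (2.39 − (-1.4)) = 3.7900
1/(1 + e^{-3.7900}) = 0.9779
P = 0.9779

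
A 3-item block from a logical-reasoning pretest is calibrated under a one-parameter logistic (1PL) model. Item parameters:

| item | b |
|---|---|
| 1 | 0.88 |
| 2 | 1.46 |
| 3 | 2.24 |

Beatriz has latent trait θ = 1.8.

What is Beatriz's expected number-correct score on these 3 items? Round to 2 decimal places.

P(θ) = 1 / (1 + exp(−(θ − b)))
P_1 = 1/(1+e^{-0.9200}) = 0.7150
P_2 = 1/(1+e^{-0.3400}) = 0.5842
P_3 = 1/(1+e^{0.4400}) = 0.3917
E[score] = 0.7150 + 0.5842 + 0.3917 = 1.6910

1.69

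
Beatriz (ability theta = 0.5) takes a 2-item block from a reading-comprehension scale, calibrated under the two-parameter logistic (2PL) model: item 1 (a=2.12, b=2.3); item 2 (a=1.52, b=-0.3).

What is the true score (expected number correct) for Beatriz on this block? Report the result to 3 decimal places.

0.793

P(theta) = 1 / (1 + exp(−a(theta − b)))
P_1 = 1/(1+e^{3.8160}) = 0.0215
P_2 = 1/(1+e^{-1.2160}) = 0.7714
E[score] = 0.0215 + 0.7714 = 0.7929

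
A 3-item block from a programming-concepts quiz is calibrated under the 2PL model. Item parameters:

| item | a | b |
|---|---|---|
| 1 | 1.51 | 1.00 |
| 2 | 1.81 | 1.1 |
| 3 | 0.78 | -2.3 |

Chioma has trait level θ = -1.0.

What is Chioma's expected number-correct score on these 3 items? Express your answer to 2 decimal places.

0.80

P(θ) = 1 / (1 + exp(−a(θ − b)))
P_1 = 1/(1+e^{3.0200}) = 0.0465
P_2 = 1/(1+e^{3.8010}) = 0.0219
P_3 = 1/(1+e^{-1.0140}) = 0.7338
E[score] = 0.0465 + 0.0219 + 0.7338 = 0.8022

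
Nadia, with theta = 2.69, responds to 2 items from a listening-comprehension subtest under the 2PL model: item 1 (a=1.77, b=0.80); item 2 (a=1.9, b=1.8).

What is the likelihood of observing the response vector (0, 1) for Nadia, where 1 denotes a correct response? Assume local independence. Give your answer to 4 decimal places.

P(theta) = 1 / (1 + exp(−a(theta − b)))
P_1 = 1/(1+e^{-3.3453}) = 0.9660
P_2 = 1/(1+e^{-1.6910}) = 0.8444
L = (1−P_1) × P_2 = 0.0340 × 0.8444 = 0.02875

0.0287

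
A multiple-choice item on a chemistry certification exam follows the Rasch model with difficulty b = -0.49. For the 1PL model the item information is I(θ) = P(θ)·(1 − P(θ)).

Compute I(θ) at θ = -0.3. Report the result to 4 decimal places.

P = 1/(1+e^{-0.1900}) = 0.5474
P(1−P) = 0.5474 × 0.4526 = 0.2478
I = P(1−P) = 0.24776

0.2478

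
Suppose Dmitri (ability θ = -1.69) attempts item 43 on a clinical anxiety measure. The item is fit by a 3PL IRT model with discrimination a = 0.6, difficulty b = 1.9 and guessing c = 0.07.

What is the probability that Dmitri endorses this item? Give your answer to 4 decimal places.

P(θ) = c + (1 − c) · 1 / (1 + exp(−a(θ − b)))
Exponent: 0.6 × (-1.69 − 1.9) = -2.1540
1/(1 + e^{2.1540}) = 0.1040
P = 0.07 + 0.93 × 0.1040 = 0.1667

0.1667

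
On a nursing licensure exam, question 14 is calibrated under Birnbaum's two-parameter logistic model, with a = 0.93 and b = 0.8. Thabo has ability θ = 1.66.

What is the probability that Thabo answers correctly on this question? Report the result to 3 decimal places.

0.690

P(θ) = 1 / (1 + exp(−a(θ − b)))
Exponent: 0.93 × (1.66 − 0.8) = 0.7998
1/(1 + e^{-0.7998}) = 0.6899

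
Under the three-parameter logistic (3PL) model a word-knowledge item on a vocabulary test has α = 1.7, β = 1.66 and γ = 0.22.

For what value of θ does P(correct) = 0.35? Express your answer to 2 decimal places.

P(θ) = γ + (1 − γ) · 1 / (1 + exp(−α(θ − β)))
Remove guessing floor: (0.35 − 0.22)/(1 − 0.22) = 0.1667
logit = ln(0.1667/0.8333) = -1.6094
θ = β + logit/(α) = 1.66 + (-1.6094)/1.7000 = 0.7133

0.71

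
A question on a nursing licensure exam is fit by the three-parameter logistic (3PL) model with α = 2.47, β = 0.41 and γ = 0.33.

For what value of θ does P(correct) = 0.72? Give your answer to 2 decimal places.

P(θ) = γ + (1 − γ) · 1 / (1 + exp(−α(θ − β)))
Remove guessing floor: (0.72 − 0.33)/(1 − 0.33) = 0.5821
logit = ln(0.5821/0.4179) = 0.3314
θ = β + logit/(α) = 0.41 + 0.3314/2.4700 = 0.5442

0.54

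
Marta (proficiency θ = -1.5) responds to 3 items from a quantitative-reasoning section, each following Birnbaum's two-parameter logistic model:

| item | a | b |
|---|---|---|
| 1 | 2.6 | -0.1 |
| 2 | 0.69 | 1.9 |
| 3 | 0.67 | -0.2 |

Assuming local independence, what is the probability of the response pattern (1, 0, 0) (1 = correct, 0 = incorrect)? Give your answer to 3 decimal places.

P(θ) = 1 / (1 + exp(−a(θ − b)))
P_1 = 1/(1+e^{3.6400}) = 0.0256
P_2 = 1/(1+e^{2.3460}) = 0.0874
P_3 = 1/(1+e^{0.8710}) = 0.2950
L = P_1 × (1−P_2) × (1−P_3) = 0.0256 × 0.9126 × 0.7050 = 0.01646

0.016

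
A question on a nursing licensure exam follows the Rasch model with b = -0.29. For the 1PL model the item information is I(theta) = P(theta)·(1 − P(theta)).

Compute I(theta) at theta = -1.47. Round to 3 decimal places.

0.180

P = 1/(1+e^{1.1800}) = 0.2351
P(1−P) = 0.2351 × 0.7649 = 0.1798
I = P(1−P) = 0.17980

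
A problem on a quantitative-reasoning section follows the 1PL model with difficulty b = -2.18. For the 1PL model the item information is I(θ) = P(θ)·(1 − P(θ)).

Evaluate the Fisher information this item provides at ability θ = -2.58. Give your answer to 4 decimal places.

0.2403

P = 1/(1+e^{0.4000}) = 0.4013
P(1−P) = 0.4013 × 0.5987 = 0.2403
I = P(1−P) = 0.24026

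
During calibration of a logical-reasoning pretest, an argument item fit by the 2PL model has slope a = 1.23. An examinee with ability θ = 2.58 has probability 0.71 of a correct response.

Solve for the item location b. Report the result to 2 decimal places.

1.85

P(θ) = 1 / (1 + exp(−a(θ − b)))
logit(0.71) = ln(0.71/0.29) = 0.8954
b = θ − logit/(a) = 2.58 − 0.8954/1.2300 = 1.8520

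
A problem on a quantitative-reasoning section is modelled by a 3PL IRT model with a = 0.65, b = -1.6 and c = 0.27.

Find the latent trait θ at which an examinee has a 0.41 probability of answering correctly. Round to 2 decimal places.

P(θ) = c + (1 − c) · 1 / (1 + exp(−a(θ − b)))
Remove guessing floor: (0.41 − 0.27)/(1 − 0.27) = 0.1918
logit = ln(0.1918/0.8082) = -1.4385
θ = b + logit/(a) = -1.6 + (-1.4385)/0.6500 = -3.8130

-3.81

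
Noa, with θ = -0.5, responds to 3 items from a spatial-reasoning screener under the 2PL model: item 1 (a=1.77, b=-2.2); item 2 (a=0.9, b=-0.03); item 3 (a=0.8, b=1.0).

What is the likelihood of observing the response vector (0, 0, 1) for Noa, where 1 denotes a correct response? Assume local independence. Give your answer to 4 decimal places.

P(θ) = 1 / (1 + exp(−a(θ − b)))
P_1 = 1/(1+e^{-3.0090}) = 0.9530
P_2 = 1/(1+e^{0.4230}) = 0.3958
P_3 = 1/(1+e^{1.2000}) = 0.2315
L = (1−P_1) × (1−P_2) × P_3 = 0.0470 × 0.6042 × 0.2315 = 0.00658

0.0066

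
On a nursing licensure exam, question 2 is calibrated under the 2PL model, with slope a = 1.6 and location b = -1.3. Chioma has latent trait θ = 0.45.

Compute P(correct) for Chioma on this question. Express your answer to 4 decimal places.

0.9427

P(θ) = 1 / (1 + exp(−a(θ − b)))
Exponent: 1.6 × (0.45 − (-1.3)) = 2.8000
1/(1 + e^{-2.8000}) = 0.9427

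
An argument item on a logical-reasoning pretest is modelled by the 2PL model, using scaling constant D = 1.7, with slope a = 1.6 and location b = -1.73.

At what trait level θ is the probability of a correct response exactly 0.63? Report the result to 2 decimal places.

-1.53

P(θ) = 1 / (1 + exp(−D·a(θ − b)))
logit = ln(0.6300/0.3700) = 0.5322
θ = b + logit/(1.7·a) = -1.73 + 0.5322/2.7200 = -1.5343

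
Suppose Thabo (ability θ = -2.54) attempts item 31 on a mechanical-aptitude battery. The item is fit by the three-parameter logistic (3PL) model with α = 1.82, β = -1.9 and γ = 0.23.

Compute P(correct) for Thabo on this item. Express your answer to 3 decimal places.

P(θ) = γ + (1 − γ) · 1 / (1 + exp(−α(θ − β)))
Exponent: 1.82 × (-2.54 − (-1.9)) = -1.1648
1/(1 + e^{1.1648}) = 0.2378
P = 0.23 + 0.77 × 0.2378 = 0.4131

0.413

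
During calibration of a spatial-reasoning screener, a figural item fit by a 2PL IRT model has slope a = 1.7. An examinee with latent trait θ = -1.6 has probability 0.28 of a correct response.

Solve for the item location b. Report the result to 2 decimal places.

P(θ) = 1 / (1 + exp(−a(θ − b)))
logit(0.28) = ln(0.28/0.72) = -0.9445
b = θ − logit/(a) = -1.6 − (-0.9445)/1.7000 = -1.0444

-1.04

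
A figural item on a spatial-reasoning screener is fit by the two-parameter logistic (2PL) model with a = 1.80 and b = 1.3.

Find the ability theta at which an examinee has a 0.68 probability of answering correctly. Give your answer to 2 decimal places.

P(theta) = 1 / (1 + exp(−a(theta − b)))
logit = ln(0.6800/0.3200) = 0.7538
theta = b + logit/(a) = 1.3 + 0.7538/1.8000 = 1.7188

1.72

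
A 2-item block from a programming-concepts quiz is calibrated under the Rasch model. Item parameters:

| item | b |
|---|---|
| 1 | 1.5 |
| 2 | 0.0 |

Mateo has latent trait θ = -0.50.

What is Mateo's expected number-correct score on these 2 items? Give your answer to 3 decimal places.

P(θ) = 1 / (1 + exp(−(θ − b)))
P_1 = 1/(1+e^{2.0000}) = 0.1192
P_2 = 1/(1+e^{0.5000}) = 0.3775
E[score] = 0.1192 + 0.3775 = 0.4967

0.497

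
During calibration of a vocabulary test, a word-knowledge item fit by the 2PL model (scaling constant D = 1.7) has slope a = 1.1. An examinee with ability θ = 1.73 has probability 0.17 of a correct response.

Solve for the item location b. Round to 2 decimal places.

2.58

P(θ) = 1 / (1 + exp(−D·a(θ − b)))
logit(0.17) = ln(0.17/0.83) = -1.5856
b = θ − logit/(1.7·a) = 1.73 − (-1.5856)/1.8700 = 2.5779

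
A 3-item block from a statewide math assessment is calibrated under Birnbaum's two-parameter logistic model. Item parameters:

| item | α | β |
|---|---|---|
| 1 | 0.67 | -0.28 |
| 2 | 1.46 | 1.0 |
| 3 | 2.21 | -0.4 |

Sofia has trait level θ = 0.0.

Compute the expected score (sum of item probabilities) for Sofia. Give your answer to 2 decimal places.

1.44

P(θ) = 1 / (1 + exp(−α(θ − β)))
P_1 = 1/(1+e^{-0.1876}) = 0.5468
P_2 = 1/(1+e^{1.4600}) = 0.1885
P_3 = 1/(1+e^{-0.8840}) = 0.7077
E[score] = 0.5468 + 0.1885 + 0.7077 = 1.4429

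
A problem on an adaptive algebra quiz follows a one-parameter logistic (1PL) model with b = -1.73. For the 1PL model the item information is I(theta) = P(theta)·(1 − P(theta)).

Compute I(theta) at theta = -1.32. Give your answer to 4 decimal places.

P = 1/(1+e^{-0.4100}) = 0.6011
P(1−P) = 0.6011 × 0.3989 = 0.2398
I = P(1−P) = 0.23978

0.2398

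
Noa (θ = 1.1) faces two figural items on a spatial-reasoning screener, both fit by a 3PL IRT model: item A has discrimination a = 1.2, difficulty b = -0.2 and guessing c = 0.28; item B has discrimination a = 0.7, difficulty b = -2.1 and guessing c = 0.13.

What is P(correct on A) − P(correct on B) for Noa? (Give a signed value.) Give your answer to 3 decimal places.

-0.041

P(θ) = c + (1 − c) · 1 / (1 + exp(−a(θ − b)))
P_A = 0.8750
P_B = 0.9163
P_A − P_B = -0.0413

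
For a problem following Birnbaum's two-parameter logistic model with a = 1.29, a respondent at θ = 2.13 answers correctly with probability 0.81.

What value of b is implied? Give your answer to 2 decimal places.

1.01

P(θ) = 1 / (1 + exp(−a(θ − b)))
logit(0.81) = ln(0.81/0.19) = 1.4500
b = θ − logit/(a) = 2.13 − 1.4500/1.2900 = 1.0060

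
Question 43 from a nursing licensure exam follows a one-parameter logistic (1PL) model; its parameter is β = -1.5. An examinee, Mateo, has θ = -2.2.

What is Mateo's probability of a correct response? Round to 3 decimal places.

0.332

P(θ) = 1 / (1 + exp(−(θ − β)))
Exponent: (-2.2 − (-1.5)) = -0.7000
1/(1 + e^{0.7000}) = 0.3318
P = 0.3318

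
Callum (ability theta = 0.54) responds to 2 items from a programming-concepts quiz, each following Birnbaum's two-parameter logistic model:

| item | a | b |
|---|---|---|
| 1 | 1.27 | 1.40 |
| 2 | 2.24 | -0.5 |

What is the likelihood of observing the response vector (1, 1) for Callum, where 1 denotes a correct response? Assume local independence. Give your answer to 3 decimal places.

P(theta) = 1 / (1 + exp(−a(theta − b)))
P_1 = 1/(1+e^{1.0922}) = 0.2512
P_2 = 1/(1+e^{-2.3296}) = 0.9113
L = P_1 × P_2 = 0.2512 × 0.9113 = 0.22892

0.229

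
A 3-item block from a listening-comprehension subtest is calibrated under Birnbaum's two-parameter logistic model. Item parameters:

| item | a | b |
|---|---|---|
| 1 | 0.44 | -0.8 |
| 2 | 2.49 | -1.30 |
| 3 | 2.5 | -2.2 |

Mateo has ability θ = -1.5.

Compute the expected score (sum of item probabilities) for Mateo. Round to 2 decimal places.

1.65

P(θ) = 1 / (1 + exp(−a(θ − b)))
P_1 = 1/(1+e^{0.3080}) = 0.4236
P_2 = 1/(1+e^{0.4980}) = 0.3780
P_3 = 1/(1+e^{-1.7500}) = 0.8520
E[score] = 0.4236 + 0.3780 + 0.8520 = 1.6536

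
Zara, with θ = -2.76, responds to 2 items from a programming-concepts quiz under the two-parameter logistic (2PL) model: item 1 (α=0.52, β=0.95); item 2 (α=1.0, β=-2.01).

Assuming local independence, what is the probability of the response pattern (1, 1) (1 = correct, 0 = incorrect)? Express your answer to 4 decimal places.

0.0407

P(θ) = 1 / (1 + exp(−α(θ − β)))
P_1 = 1/(1+e^{1.9292}) = 0.1268
P_2 = 1/(1+e^{0.7500}) = 0.3208
L = P_1 × P_2 = 0.1268 × 0.3208 = 0.04069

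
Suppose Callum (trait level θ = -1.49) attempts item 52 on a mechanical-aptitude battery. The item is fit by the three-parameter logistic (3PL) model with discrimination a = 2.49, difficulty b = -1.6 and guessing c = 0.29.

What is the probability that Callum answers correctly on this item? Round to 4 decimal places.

0.6933

P(θ) = c + (1 − c) · 1 / (1 + exp(−a(θ − b)))
Exponent: 2.49 × (-1.49 − (-1.6)) = 0.2739
1/(1 + e^{-0.2739}) = 0.5681
P = 0.29 + 0.71 × 0.5681 = 0.6933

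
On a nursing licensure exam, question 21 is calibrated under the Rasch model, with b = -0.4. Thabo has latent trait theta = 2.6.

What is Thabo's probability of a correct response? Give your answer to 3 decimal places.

0.953

P(theta) = 1 / (1 + exp(−(theta − b)))
Exponent: (2.6 − (-0.4)) = 3.0000
1/(1 + e^{-3.0000}) = 0.9526
P = 0.9526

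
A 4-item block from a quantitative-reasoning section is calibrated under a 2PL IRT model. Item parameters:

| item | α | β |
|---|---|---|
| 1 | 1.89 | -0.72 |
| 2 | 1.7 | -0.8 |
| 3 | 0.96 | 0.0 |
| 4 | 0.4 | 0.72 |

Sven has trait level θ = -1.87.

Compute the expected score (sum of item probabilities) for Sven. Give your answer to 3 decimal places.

P(θ) = 1 / (1 + exp(−α(θ − β)))
P_1 = 1/(1+e^{2.1735}) = 0.1022
P_2 = 1/(1+e^{1.8190}) = 0.1396
P_3 = 1/(1+e^{1.7952}) = 0.1424
P_4 = 1/(1+e^{1.0360}) = 0.2619
E[score] = 0.1022 + 0.1396 + 0.1424 + 0.2619 = 0.6461

0.646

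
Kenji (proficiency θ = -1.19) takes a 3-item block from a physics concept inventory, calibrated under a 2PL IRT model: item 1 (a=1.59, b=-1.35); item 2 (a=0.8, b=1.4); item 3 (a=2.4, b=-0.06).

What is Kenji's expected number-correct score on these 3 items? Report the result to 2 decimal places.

0.74

P(θ) = 1 / (1 + exp(−a(θ − b)))
P_1 = 1/(1+e^{-0.2544}) = 0.5633
P_2 = 1/(1+e^{2.0720}) = 0.1118
P_3 = 1/(1+e^{2.7120}) = 0.0623
E[score] = 0.5633 + 0.1118 + 0.0623 = 0.7374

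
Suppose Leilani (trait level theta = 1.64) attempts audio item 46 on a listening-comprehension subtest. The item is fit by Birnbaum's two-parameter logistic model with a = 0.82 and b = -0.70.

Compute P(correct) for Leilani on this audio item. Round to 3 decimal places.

P(theta) = 1 / (1 + exp(−a(theta − b)))
Exponent: 0.82 × (1.64 − (-0.70)) = 1.9188
1/(1 + e^{-1.9188}) = 0.8720

0.872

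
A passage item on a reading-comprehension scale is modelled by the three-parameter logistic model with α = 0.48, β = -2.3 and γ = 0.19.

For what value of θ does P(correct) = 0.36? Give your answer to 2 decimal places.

-5.06

P(θ) = γ + (1 − γ) · 1 / (1 + exp(−α(θ − β)))
Remove guessing floor: (0.36 − 0.19)/(1 − 0.19) = 0.2099
logit = ln(0.2099/0.7901) = -1.3257
θ = β + logit/(α) = -2.3 + (-1.3257)/0.4800 = -5.0618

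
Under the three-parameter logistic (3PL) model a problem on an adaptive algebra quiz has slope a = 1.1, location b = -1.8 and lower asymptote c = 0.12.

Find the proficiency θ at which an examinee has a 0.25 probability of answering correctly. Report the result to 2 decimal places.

-3.39

P(θ) = c + (1 − c) · 1 / (1 + exp(−a(θ − b)))
Remove guessing floor: (0.25 − 0.12)/(1 − 0.12) = 0.1477
logit = ln(0.1477/0.8523) = -1.7525
θ = b + logit/(a) = -1.8 + (-1.7525)/1.1000 = -3.3932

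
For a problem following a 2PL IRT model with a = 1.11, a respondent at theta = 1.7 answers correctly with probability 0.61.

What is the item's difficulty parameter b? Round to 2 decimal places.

1.30

P(theta) = 1 / (1 + exp(−a(theta − b)))
logit(0.61) = ln(0.61/0.39) = 0.4473
b = theta − logit/(a) = 1.7 − 0.4473/1.1100 = 1.2970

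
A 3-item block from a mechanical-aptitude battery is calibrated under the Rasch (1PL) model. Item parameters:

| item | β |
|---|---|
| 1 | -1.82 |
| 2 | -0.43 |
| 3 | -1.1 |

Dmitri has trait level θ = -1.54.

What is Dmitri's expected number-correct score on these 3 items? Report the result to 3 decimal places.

P(θ) = 1 / (1 + exp(−(θ − β)))
P_1 = 1/(1+e^{-0.2800}) = 0.5695
P_2 = 1/(1+e^{1.1100}) = 0.2479
P_3 = 1/(1+e^{0.4400}) = 0.3917
E[score] = 0.5695 + 0.2479 + 0.3917 = 1.2092

1.209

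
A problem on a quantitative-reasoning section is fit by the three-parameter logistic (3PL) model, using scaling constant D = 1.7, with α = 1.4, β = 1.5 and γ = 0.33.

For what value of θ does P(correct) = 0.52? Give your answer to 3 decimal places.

1.111

P(θ) = γ + (1 − γ) · 1 / (1 + exp(−D·α(θ − β)))
Remove guessing floor: (0.52 − 0.33)/(1 − 0.33) = 0.2836
logit = ln(0.2836/0.7164) = -0.9268
θ = β + logit/(1.7·α) = 1.5 + (-0.9268)/2.3800 = 1.1106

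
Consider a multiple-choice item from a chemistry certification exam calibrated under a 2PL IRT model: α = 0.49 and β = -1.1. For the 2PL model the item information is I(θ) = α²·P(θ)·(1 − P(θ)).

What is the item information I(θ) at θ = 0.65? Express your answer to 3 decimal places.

0.050

P = 1/(1+e^{-0.8575}) = 0.7021
P(1−P) = 0.7021 × 0.2979 = 0.2091
I = α² × P(1−P) = 0.49² × 0.2091 = 0.05021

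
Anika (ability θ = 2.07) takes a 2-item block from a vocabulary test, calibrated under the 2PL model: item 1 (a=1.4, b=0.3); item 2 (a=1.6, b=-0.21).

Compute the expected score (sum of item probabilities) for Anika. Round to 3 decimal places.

P(θ) = 1 / (1 + exp(−a(θ − b)))
P_1 = 1/(1+e^{-2.4780}) = 0.9226
P_2 = 1/(1+e^{-3.6480}) = 0.9746
E[score] = 0.9226 + 0.9746 = 1.8972

1.897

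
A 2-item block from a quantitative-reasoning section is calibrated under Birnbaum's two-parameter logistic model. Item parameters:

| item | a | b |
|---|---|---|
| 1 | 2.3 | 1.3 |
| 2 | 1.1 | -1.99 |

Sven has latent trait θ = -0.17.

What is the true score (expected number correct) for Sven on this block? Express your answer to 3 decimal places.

P(θ) = 1 / (1 + exp(−a(θ − b)))
P_1 = 1/(1+e^{3.3810}) = 0.0329
P_2 = 1/(1+e^{-2.0020}) = 0.8810
E[score] = 0.0329 + 0.8810 = 0.9139

0.914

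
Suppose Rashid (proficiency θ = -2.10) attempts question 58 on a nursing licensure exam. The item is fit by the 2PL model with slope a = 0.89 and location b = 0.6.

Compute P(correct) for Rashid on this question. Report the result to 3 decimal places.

P(θ) = 1 / (1 + exp(−a(θ − b)))
Exponent: 0.89 × (-2.10 − 0.6) = -2.4030
1/(1 + e^{2.4030}) = 0.0829

0.083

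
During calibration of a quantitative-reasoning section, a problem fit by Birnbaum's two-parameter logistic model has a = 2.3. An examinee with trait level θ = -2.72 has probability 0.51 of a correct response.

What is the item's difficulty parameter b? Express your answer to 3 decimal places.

-2.737

P(θ) = 1 / (1 + exp(−a(θ − b)))
logit(0.51) = ln(0.51/0.49) = 0.0400
b = θ − logit/(a) = -2.72 − 0.0400/2.3000 = -2.7374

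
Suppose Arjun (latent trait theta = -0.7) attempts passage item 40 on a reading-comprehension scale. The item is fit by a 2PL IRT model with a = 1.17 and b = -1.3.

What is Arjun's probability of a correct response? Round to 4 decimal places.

P(theta) = 1 / (1 + exp(−a(theta − b)))
Exponent: 1.17 × (-0.7 − (-1.3)) = 0.7020
1/(1 + e^{-0.7020}) = 0.6686

0.6686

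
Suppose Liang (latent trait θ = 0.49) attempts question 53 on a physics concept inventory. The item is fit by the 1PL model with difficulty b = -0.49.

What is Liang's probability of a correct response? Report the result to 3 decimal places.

P(θ) = 1 / (1 + exp(−(θ − b)))
Exponent: (0.49 − (-0.49)) = 0.9800
1/(1 + e^{-0.9800}) = 0.7271
P = 0.7271

0.727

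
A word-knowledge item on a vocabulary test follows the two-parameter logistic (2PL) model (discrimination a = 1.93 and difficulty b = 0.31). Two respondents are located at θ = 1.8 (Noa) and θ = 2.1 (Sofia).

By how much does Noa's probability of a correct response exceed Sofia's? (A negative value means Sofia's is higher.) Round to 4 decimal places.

-0.0227

P(θ) = 1 / (1 + exp(−a(θ − b)))
P(Noa) = 0.9466  [exponent 2.8757]
P(Sofia) = 0.9694  [exponent 3.4547]
Difference = 0.9466 − 0.9694 = -0.0227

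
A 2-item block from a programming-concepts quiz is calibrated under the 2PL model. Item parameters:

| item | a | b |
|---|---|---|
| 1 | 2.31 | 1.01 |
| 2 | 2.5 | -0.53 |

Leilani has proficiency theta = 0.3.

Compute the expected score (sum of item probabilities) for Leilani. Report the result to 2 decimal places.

1.05

P(theta) = 1 / (1 + exp(−a(theta − b)))
P_1 = 1/(1+e^{1.6401}) = 0.1625
P_2 = 1/(1+e^{-2.0750}) = 0.8884
E[score] = 0.1625 + 0.8884 = 1.0509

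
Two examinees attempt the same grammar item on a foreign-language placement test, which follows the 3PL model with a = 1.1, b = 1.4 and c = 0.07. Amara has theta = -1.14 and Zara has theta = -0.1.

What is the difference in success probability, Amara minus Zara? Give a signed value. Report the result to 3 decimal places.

P(theta) = c + (1 − c) · 1 / (1 + exp(−a(theta − b)))
P(Amara) = 0.1236  [exponent -2.7940]
P(Zara) = 0.2198  [exponent -1.6500]
Difference = 0.1236 − 0.2198 = -0.0962

-0.096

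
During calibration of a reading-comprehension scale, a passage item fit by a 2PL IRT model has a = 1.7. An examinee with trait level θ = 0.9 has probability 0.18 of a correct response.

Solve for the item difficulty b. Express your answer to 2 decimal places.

1.79

P(θ) = 1 / (1 + exp(−a(θ − b)))
logit(0.18) = ln(0.18/0.82) = -1.5163
b = θ − logit/(a) = 0.9 − (-1.5163)/1.7000 = 1.7920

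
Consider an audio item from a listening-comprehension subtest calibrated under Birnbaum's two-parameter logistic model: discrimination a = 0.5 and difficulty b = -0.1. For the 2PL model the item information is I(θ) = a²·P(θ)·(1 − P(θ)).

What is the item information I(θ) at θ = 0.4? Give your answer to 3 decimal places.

P = 1/(1+e^{-0.2500}) = 0.5622
P(1−P) = 0.5622 × 0.4378 = 0.2461
I = a² × P(1−P) = 0.5² × 0.2461 = 0.06153

0.062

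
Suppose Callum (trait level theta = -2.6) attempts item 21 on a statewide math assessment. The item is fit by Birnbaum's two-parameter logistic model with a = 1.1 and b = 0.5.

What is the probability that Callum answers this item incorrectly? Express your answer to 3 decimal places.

0.968

P(theta) = 1 / (1 + exp(−a(theta − b)))
Exponent: 1.1 × (-2.6 − 0.5) = -3.4100
1/(1 + e^{3.4100}) = 0.0320
P(incorrect) = 1 − 0.0320 = 0.9680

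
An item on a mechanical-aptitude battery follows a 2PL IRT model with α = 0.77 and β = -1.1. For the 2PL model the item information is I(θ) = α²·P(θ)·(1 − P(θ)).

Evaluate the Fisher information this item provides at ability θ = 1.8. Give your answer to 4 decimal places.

0.0518

P = 1/(1+e^{-2.2330}) = 0.9032
P(1−P) = 0.9032 × 0.0968 = 0.0875
I = α² × P(1−P) = 0.77² × 0.0875 = 0.05185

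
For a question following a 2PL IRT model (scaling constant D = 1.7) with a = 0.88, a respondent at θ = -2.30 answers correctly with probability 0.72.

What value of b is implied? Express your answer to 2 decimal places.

-2.93

P(θ) = 1 / (1 + exp(−D·a(θ − b)))
logit(0.72) = ln(0.72/0.28) = 0.9445
b = θ − logit/(1.7·a) = -2.30 − 0.9445/1.4960 = -2.9313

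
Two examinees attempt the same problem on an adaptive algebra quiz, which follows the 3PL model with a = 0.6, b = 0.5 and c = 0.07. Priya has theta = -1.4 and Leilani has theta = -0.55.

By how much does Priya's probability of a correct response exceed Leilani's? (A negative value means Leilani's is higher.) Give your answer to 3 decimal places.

P(theta) = c + (1 − c) · 1 / (1 + exp(−a(theta − b)))
P(Priya) = 0.2954  [exponent -1.1400]
P(Leilani) = 0.3932  [exponent -0.6300]
Difference = 0.2954 − 0.3932 = -0.0978

-0.098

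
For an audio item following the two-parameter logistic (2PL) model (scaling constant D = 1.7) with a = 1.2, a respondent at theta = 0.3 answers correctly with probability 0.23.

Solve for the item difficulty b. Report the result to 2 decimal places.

P(theta) = 1 / (1 + exp(−D·a(theta − b)))
logit(0.23) = ln(0.23/0.77) = -1.2083
b = theta − logit/(1.7·a) = 0.3 − (-1.2083)/2.0400 = 0.8923

0.89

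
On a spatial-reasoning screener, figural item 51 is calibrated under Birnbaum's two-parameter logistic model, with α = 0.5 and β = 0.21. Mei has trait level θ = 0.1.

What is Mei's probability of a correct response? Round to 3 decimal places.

P(θ) = 1 / (1 + exp(−α(θ − β)))
Exponent: 0.5 × (0.1 − 0.21) = -0.0550
1/(1 + e^{0.0550}) = 0.4863

0.486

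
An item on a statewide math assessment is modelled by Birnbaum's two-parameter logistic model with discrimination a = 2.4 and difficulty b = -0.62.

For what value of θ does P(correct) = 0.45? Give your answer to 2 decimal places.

-0.70

P(θ) = 1 / (1 + exp(−a(θ − b)))
logit = ln(0.4500/0.5500) = -0.2007
θ = b + logit/(a) = -0.62 + (-0.2007)/2.4000 = -0.7036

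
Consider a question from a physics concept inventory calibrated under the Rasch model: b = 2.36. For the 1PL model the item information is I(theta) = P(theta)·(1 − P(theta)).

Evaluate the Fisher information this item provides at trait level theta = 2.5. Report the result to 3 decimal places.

P = 1/(1+e^{-0.1400}) = 0.5349
P(1−P) = 0.5349 × 0.4651 = 0.2488
I = P(1−P) = 0.24878

0.249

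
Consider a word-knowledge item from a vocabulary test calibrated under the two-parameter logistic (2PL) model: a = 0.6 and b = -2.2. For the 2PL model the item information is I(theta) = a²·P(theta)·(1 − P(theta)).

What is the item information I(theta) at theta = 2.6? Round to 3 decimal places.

P = 1/(1+e^{-2.8800}) = 0.9468
P(1−P) = 0.9468 × 0.0532 = 0.0503
I = a² × P(1−P) = 0.6² × 0.0503 = 0.01812

0.018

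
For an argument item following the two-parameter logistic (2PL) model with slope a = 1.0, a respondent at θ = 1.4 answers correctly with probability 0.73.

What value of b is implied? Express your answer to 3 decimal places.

P(θ) = 1 / (1 + exp(−a(θ − b)))
logit(0.73) = ln(0.73/0.27) = 0.9946
b = θ − logit/(a) = 1.4 − 0.9946/1.0000 = 0.4054

0.405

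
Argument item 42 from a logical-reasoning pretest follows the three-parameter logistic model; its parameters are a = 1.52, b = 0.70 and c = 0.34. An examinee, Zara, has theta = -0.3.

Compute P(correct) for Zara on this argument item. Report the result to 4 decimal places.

0.4584

P(theta) = c + (1 − c) · 1 / (1 + exp(−a(theta − b)))
Exponent: 1.52 × (-0.3 − 0.70) = -1.5200
1/(1 + e^{1.5200}) = 0.1795
P = 0.34 + 0.66 × 0.1795 = 0.4584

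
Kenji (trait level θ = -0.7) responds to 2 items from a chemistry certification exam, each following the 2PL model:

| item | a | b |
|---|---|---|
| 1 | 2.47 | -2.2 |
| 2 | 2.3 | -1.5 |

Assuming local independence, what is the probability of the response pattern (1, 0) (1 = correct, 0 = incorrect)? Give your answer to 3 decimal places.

P(θ) = 1 / (1 + exp(−a(θ − b)))
P_1 = 1/(1+e^{-3.7050}) = 0.9760
P_2 = 1/(1+e^{-1.8400}) = 0.8629
L = P_1 × (1−P_2) = 0.9760 × 0.1371 = 0.13376

0.134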